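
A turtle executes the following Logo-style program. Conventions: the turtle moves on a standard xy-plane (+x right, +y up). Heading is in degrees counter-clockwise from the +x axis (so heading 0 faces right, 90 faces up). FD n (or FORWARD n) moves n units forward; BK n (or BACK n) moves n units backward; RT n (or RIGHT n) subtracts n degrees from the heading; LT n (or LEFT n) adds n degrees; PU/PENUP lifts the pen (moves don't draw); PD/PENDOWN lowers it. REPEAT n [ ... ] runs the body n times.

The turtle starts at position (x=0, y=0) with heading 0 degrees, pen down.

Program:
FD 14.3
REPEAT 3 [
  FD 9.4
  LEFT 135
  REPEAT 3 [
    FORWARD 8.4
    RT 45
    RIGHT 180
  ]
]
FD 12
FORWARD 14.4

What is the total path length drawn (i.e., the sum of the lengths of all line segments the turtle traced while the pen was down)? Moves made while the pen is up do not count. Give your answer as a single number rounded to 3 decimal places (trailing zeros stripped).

Answer: 144.5

Derivation:
Executing turtle program step by step:
Start: pos=(0,0), heading=0, pen down
FD 14.3: (0,0) -> (14.3,0) [heading=0, draw]
REPEAT 3 [
  -- iteration 1/3 --
  FD 9.4: (14.3,0) -> (23.7,0) [heading=0, draw]
  LT 135: heading 0 -> 135
  REPEAT 3 [
    -- iteration 1/3 --
    FD 8.4: (23.7,0) -> (17.76,5.94) [heading=135, draw]
    RT 45: heading 135 -> 90
    RT 180: heading 90 -> 270
    -- iteration 2/3 --
    FD 8.4: (17.76,5.94) -> (17.76,-2.46) [heading=270, draw]
    RT 45: heading 270 -> 225
    RT 180: heading 225 -> 45
    -- iteration 3/3 --
    FD 8.4: (17.76,-2.46) -> (23.7,3.479) [heading=45, draw]
    RT 45: heading 45 -> 0
    RT 180: heading 0 -> 180
  ]
  -- iteration 2/3 --
  FD 9.4: (23.7,3.479) -> (14.3,3.479) [heading=180, draw]
  LT 135: heading 180 -> 315
  REPEAT 3 [
    -- iteration 1/3 --
    FD 8.4: (14.3,3.479) -> (20.24,-2.46) [heading=315, draw]
    RT 45: heading 315 -> 270
    RT 180: heading 270 -> 90
    -- iteration 2/3 --
    FD 8.4: (20.24,-2.46) -> (20.24,5.94) [heading=90, draw]
    RT 45: heading 90 -> 45
    RT 180: heading 45 -> 225
    -- iteration 3/3 --
    FD 8.4: (20.24,5.94) -> (14.3,0) [heading=225, draw]
    RT 45: heading 225 -> 180
    RT 180: heading 180 -> 0
  ]
  -- iteration 3/3 --
  FD 9.4: (14.3,0) -> (23.7,0) [heading=0, draw]
  LT 135: heading 0 -> 135
  REPEAT 3 [
    -- iteration 1/3 --
    FD 8.4: (23.7,0) -> (17.76,5.94) [heading=135, draw]
    RT 45: heading 135 -> 90
    RT 180: heading 90 -> 270
    -- iteration 2/3 --
    FD 8.4: (17.76,5.94) -> (17.76,-2.46) [heading=270, draw]
    RT 45: heading 270 -> 225
    RT 180: heading 225 -> 45
    -- iteration 3/3 --
    FD 8.4: (17.76,-2.46) -> (23.7,3.479) [heading=45, draw]
    RT 45: heading 45 -> 0
    RT 180: heading 0 -> 180
  ]
]
FD 12: (23.7,3.479) -> (11.7,3.479) [heading=180, draw]
FD 14.4: (11.7,3.479) -> (-2.7,3.479) [heading=180, draw]
Final: pos=(-2.7,3.479), heading=180, 15 segment(s) drawn

Segment lengths:
  seg 1: (0,0) -> (14.3,0), length = 14.3
  seg 2: (14.3,0) -> (23.7,0), length = 9.4
  seg 3: (23.7,0) -> (17.76,5.94), length = 8.4
  seg 4: (17.76,5.94) -> (17.76,-2.46), length = 8.4
  seg 5: (17.76,-2.46) -> (23.7,3.479), length = 8.4
  seg 6: (23.7,3.479) -> (14.3,3.479), length = 9.4
  seg 7: (14.3,3.479) -> (20.24,-2.46), length = 8.4
  seg 8: (20.24,-2.46) -> (20.24,5.94), length = 8.4
  seg 9: (20.24,5.94) -> (14.3,0), length = 8.4
  seg 10: (14.3,0) -> (23.7,0), length = 9.4
  seg 11: (23.7,0) -> (17.76,5.94), length = 8.4
  seg 12: (17.76,5.94) -> (17.76,-2.46), length = 8.4
  seg 13: (17.76,-2.46) -> (23.7,3.479), length = 8.4
  seg 14: (23.7,3.479) -> (11.7,3.479), length = 12
  seg 15: (11.7,3.479) -> (-2.7,3.479), length = 14.4
Total = 144.5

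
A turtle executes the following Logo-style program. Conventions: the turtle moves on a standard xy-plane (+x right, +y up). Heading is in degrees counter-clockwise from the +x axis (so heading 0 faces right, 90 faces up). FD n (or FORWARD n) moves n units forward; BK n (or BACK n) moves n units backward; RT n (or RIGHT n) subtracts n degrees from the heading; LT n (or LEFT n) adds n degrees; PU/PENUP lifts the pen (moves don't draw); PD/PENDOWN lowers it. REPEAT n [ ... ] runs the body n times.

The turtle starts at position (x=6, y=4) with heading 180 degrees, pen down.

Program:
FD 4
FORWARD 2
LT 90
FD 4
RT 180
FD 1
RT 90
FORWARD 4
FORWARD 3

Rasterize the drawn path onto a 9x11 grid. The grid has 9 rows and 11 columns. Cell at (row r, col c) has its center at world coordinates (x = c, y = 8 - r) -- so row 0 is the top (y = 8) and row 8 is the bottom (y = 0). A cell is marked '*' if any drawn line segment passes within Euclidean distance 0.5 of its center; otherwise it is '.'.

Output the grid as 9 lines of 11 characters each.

Answer: ...........
...........
...........
...........
*******....
*..........
*..........
********...
*..........

Derivation:
Segment 0: (6,4) -> (2,4)
Segment 1: (2,4) -> (0,4)
Segment 2: (0,4) -> (-0,0)
Segment 3: (-0,0) -> (-0,1)
Segment 4: (-0,1) -> (4,1)
Segment 5: (4,1) -> (7,1)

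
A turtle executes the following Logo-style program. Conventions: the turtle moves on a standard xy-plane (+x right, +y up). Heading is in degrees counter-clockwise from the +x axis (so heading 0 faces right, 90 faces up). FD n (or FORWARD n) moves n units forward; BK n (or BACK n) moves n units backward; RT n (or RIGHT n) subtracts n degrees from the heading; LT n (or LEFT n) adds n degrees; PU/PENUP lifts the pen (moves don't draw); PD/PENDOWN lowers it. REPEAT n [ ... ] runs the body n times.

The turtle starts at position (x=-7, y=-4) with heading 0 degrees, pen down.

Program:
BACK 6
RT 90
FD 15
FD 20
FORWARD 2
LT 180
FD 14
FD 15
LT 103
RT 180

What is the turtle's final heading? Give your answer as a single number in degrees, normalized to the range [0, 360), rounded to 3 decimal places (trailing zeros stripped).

Executing turtle program step by step:
Start: pos=(-7,-4), heading=0, pen down
BK 6: (-7,-4) -> (-13,-4) [heading=0, draw]
RT 90: heading 0 -> 270
FD 15: (-13,-4) -> (-13,-19) [heading=270, draw]
FD 20: (-13,-19) -> (-13,-39) [heading=270, draw]
FD 2: (-13,-39) -> (-13,-41) [heading=270, draw]
LT 180: heading 270 -> 90
FD 14: (-13,-41) -> (-13,-27) [heading=90, draw]
FD 15: (-13,-27) -> (-13,-12) [heading=90, draw]
LT 103: heading 90 -> 193
RT 180: heading 193 -> 13
Final: pos=(-13,-12), heading=13, 6 segment(s) drawn

Answer: 13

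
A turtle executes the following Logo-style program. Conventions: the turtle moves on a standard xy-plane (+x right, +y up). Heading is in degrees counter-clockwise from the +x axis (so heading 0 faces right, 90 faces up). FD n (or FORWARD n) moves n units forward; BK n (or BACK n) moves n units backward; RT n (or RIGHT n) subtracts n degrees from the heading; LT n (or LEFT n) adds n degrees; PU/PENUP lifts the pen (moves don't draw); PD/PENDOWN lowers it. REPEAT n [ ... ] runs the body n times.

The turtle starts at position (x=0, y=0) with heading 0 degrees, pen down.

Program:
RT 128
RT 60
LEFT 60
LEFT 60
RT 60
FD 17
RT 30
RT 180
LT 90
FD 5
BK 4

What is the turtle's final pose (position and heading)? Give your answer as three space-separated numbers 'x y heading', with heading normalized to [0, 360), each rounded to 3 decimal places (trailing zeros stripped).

Executing turtle program step by step:
Start: pos=(0,0), heading=0, pen down
RT 128: heading 0 -> 232
RT 60: heading 232 -> 172
LT 60: heading 172 -> 232
LT 60: heading 232 -> 292
RT 60: heading 292 -> 232
FD 17: (0,0) -> (-10.466,-13.396) [heading=232, draw]
RT 30: heading 232 -> 202
RT 180: heading 202 -> 22
LT 90: heading 22 -> 112
FD 5: (-10.466,-13.396) -> (-12.339,-8.76) [heading=112, draw]
BK 4: (-12.339,-8.76) -> (-10.841,-12.469) [heading=112, draw]
Final: pos=(-10.841,-12.469), heading=112, 3 segment(s) drawn

Answer: -10.841 -12.469 112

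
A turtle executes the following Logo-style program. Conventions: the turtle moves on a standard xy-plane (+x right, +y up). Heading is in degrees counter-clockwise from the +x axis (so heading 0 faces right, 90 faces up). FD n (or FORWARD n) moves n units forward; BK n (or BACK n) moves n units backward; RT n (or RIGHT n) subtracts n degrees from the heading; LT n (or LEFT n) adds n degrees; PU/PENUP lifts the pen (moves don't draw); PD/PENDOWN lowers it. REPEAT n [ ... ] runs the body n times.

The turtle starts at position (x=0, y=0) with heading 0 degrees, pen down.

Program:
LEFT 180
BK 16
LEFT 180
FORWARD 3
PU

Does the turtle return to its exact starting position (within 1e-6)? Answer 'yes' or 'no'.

Executing turtle program step by step:
Start: pos=(0,0), heading=0, pen down
LT 180: heading 0 -> 180
BK 16: (0,0) -> (16,0) [heading=180, draw]
LT 180: heading 180 -> 0
FD 3: (16,0) -> (19,0) [heading=0, draw]
PU: pen up
Final: pos=(19,0), heading=0, 2 segment(s) drawn

Start position: (0, 0)
Final position: (19, 0)
Distance = 19; >= 1e-6 -> NOT closed

Answer: no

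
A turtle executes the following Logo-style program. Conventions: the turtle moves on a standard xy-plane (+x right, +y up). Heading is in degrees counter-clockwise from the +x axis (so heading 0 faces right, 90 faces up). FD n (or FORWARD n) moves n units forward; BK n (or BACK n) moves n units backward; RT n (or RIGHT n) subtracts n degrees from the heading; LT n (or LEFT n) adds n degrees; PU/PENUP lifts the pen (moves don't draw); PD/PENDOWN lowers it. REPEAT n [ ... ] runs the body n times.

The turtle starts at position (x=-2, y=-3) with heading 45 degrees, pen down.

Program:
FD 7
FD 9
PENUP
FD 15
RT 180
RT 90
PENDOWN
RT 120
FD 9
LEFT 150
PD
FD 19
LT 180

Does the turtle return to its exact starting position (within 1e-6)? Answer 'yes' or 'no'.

Executing turtle program step by step:
Start: pos=(-2,-3), heading=45, pen down
FD 7: (-2,-3) -> (2.95,1.95) [heading=45, draw]
FD 9: (2.95,1.95) -> (9.314,8.314) [heading=45, draw]
PU: pen up
FD 15: (9.314,8.314) -> (19.92,18.92) [heading=45, move]
RT 180: heading 45 -> 225
RT 90: heading 225 -> 135
PD: pen down
RT 120: heading 135 -> 15
FD 9: (19.92,18.92) -> (28.614,21.25) [heading=15, draw]
LT 150: heading 15 -> 165
PD: pen down
FD 19: (28.614,21.25) -> (10.261,26.167) [heading=165, draw]
LT 180: heading 165 -> 345
Final: pos=(10.261,26.167), heading=345, 4 segment(s) drawn

Start position: (-2, -3)
Final position: (10.261, 26.167)
Distance = 31.64; >= 1e-6 -> NOT closed

Answer: no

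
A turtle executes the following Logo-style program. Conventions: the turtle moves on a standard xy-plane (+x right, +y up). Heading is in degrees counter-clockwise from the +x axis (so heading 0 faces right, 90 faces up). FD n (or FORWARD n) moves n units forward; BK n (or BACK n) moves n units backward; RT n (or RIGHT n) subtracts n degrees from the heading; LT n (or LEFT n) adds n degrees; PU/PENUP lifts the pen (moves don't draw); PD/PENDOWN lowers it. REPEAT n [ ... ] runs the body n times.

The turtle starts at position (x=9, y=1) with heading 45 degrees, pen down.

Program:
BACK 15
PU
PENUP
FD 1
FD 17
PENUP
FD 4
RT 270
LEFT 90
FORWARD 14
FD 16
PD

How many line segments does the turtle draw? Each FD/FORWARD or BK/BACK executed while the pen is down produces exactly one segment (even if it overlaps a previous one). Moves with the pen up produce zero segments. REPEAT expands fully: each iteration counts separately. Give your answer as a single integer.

Answer: 1

Derivation:
Executing turtle program step by step:
Start: pos=(9,1), heading=45, pen down
BK 15: (9,1) -> (-1.607,-9.607) [heading=45, draw]
PU: pen up
PU: pen up
FD 1: (-1.607,-9.607) -> (-0.899,-8.899) [heading=45, move]
FD 17: (-0.899,-8.899) -> (11.121,3.121) [heading=45, move]
PU: pen up
FD 4: (11.121,3.121) -> (13.95,5.95) [heading=45, move]
RT 270: heading 45 -> 135
LT 90: heading 135 -> 225
FD 14: (13.95,5.95) -> (4.05,-3.95) [heading=225, move]
FD 16: (4.05,-3.95) -> (-7.263,-15.263) [heading=225, move]
PD: pen down
Final: pos=(-7.263,-15.263), heading=225, 1 segment(s) drawn
Segments drawn: 1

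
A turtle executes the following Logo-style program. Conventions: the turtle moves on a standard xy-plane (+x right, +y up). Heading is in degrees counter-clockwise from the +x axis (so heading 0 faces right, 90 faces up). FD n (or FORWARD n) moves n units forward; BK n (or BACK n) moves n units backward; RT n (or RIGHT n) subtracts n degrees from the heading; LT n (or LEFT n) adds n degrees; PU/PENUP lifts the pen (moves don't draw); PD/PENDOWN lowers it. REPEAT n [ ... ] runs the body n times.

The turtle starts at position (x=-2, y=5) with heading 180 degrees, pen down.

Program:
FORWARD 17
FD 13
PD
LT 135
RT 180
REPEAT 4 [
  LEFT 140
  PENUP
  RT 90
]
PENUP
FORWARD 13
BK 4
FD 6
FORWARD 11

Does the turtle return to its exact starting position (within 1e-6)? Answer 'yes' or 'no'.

Executing turtle program step by step:
Start: pos=(-2,5), heading=180, pen down
FD 17: (-2,5) -> (-19,5) [heading=180, draw]
FD 13: (-19,5) -> (-32,5) [heading=180, draw]
PD: pen down
LT 135: heading 180 -> 315
RT 180: heading 315 -> 135
REPEAT 4 [
  -- iteration 1/4 --
  LT 140: heading 135 -> 275
  PU: pen up
  RT 90: heading 275 -> 185
  -- iteration 2/4 --
  LT 140: heading 185 -> 325
  PU: pen up
  RT 90: heading 325 -> 235
  -- iteration 3/4 --
  LT 140: heading 235 -> 15
  PU: pen up
  RT 90: heading 15 -> 285
  -- iteration 4/4 --
  LT 140: heading 285 -> 65
  PU: pen up
  RT 90: heading 65 -> 335
]
PU: pen up
FD 13: (-32,5) -> (-20.218,-0.494) [heading=335, move]
BK 4: (-20.218,-0.494) -> (-23.843,1.196) [heading=335, move]
FD 6: (-23.843,1.196) -> (-18.405,-1.339) [heading=335, move]
FD 11: (-18.405,-1.339) -> (-8.436,-5.988) [heading=335, move]
Final: pos=(-8.436,-5.988), heading=335, 2 segment(s) drawn

Start position: (-2, 5)
Final position: (-8.436, -5.988)
Distance = 12.734; >= 1e-6 -> NOT closed

Answer: no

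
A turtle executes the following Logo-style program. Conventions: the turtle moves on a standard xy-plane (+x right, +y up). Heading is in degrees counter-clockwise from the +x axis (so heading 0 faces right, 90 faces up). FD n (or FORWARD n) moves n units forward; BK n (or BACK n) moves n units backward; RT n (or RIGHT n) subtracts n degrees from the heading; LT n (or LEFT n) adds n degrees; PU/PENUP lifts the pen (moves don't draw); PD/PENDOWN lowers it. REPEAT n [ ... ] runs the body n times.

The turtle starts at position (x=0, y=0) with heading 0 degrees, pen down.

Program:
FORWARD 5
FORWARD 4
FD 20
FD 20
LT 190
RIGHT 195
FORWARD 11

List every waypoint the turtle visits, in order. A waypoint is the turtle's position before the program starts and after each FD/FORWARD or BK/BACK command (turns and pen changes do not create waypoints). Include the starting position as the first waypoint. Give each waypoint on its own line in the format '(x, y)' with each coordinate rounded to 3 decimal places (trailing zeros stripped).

Executing turtle program step by step:
Start: pos=(0,0), heading=0, pen down
FD 5: (0,0) -> (5,0) [heading=0, draw]
FD 4: (5,0) -> (9,0) [heading=0, draw]
FD 20: (9,0) -> (29,0) [heading=0, draw]
FD 20: (29,0) -> (49,0) [heading=0, draw]
LT 190: heading 0 -> 190
RT 195: heading 190 -> 355
FD 11: (49,0) -> (59.958,-0.959) [heading=355, draw]
Final: pos=(59.958,-0.959), heading=355, 5 segment(s) drawn
Waypoints (6 total):
(0, 0)
(5, 0)
(9, 0)
(29, 0)
(49, 0)
(59.958, -0.959)

Answer: (0, 0)
(5, 0)
(9, 0)
(29, 0)
(49, 0)
(59.958, -0.959)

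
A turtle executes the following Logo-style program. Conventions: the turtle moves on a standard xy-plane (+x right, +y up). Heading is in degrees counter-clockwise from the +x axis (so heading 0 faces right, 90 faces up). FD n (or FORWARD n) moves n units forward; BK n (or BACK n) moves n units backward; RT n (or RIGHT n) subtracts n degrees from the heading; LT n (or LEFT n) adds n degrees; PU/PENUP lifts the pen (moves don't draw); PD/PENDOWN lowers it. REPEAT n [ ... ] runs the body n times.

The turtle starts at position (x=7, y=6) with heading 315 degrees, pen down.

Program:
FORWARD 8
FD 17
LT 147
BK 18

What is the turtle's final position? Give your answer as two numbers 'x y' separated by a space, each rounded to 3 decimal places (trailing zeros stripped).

Answer: 28.42 -29.284

Derivation:
Executing turtle program step by step:
Start: pos=(7,6), heading=315, pen down
FD 8: (7,6) -> (12.657,0.343) [heading=315, draw]
FD 17: (12.657,0.343) -> (24.678,-11.678) [heading=315, draw]
LT 147: heading 315 -> 102
BK 18: (24.678,-11.678) -> (28.42,-29.284) [heading=102, draw]
Final: pos=(28.42,-29.284), heading=102, 3 segment(s) drawn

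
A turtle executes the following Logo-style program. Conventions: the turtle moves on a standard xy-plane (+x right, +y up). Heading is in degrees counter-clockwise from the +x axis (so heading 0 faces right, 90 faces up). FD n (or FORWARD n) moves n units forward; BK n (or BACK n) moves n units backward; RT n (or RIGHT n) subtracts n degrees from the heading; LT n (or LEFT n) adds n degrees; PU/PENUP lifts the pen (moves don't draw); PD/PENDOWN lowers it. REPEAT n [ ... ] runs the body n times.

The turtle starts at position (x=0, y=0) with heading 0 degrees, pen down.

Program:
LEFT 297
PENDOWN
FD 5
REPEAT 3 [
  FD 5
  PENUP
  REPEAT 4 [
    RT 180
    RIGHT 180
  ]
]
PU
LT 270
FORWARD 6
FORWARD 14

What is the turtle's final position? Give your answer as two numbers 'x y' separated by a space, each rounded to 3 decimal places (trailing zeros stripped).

Executing turtle program step by step:
Start: pos=(0,0), heading=0, pen down
LT 297: heading 0 -> 297
PD: pen down
FD 5: (0,0) -> (2.27,-4.455) [heading=297, draw]
REPEAT 3 [
  -- iteration 1/3 --
  FD 5: (2.27,-4.455) -> (4.54,-8.91) [heading=297, draw]
  PU: pen up
  REPEAT 4 [
    -- iteration 1/4 --
    RT 180: heading 297 -> 117
    RT 180: heading 117 -> 297
    -- iteration 2/4 --
    RT 180: heading 297 -> 117
    RT 180: heading 117 -> 297
    -- iteration 3/4 --
    RT 180: heading 297 -> 117
    RT 180: heading 117 -> 297
    -- iteration 4/4 --
    RT 180: heading 297 -> 117
    RT 180: heading 117 -> 297
  ]
  -- iteration 2/3 --
  FD 5: (4.54,-8.91) -> (6.81,-13.365) [heading=297, move]
  PU: pen up
  REPEAT 4 [
    -- iteration 1/4 --
    RT 180: heading 297 -> 117
    RT 180: heading 117 -> 297
    -- iteration 2/4 --
    RT 180: heading 297 -> 117
    RT 180: heading 117 -> 297
    -- iteration 3/4 --
    RT 180: heading 297 -> 117
    RT 180: heading 117 -> 297
    -- iteration 4/4 --
    RT 180: heading 297 -> 117
    RT 180: heading 117 -> 297
  ]
  -- iteration 3/3 --
  FD 5: (6.81,-13.365) -> (9.08,-17.82) [heading=297, move]
  PU: pen up
  REPEAT 4 [
    -- iteration 1/4 --
    RT 180: heading 297 -> 117
    RT 180: heading 117 -> 297
    -- iteration 2/4 --
    RT 180: heading 297 -> 117
    RT 180: heading 117 -> 297
    -- iteration 3/4 --
    RT 180: heading 297 -> 117
    RT 180: heading 117 -> 297
    -- iteration 4/4 --
    RT 180: heading 297 -> 117
    RT 180: heading 117 -> 297
  ]
]
PU: pen up
LT 270: heading 297 -> 207
FD 6: (9.08,-17.82) -> (3.734,-20.544) [heading=207, move]
FD 14: (3.734,-20.544) -> (-8.74,-26.9) [heading=207, move]
Final: pos=(-8.74,-26.9), heading=207, 2 segment(s) drawn

Answer: -8.74 -26.9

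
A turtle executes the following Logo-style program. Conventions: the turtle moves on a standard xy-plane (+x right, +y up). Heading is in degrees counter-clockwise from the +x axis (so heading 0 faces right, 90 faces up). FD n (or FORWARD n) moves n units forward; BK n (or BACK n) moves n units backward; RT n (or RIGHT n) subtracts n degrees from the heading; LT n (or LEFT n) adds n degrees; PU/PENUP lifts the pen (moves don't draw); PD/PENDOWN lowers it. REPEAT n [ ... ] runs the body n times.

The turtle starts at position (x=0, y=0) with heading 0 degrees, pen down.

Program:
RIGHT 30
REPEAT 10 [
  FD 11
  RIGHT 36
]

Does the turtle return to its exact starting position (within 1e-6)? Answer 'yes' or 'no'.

Executing turtle program step by step:
Start: pos=(0,0), heading=0, pen down
RT 30: heading 0 -> 330
REPEAT 10 [
  -- iteration 1/10 --
  FD 11: (0,0) -> (9.526,-5.5) [heading=330, draw]
  RT 36: heading 330 -> 294
  -- iteration 2/10 --
  FD 11: (9.526,-5.5) -> (14,-15.549) [heading=294, draw]
  RT 36: heading 294 -> 258
  -- iteration 3/10 --
  FD 11: (14,-15.549) -> (11.713,-26.309) [heading=258, draw]
  RT 36: heading 258 -> 222
  -- iteration 4/10 --
  FD 11: (11.713,-26.309) -> (3.539,-33.669) [heading=222, draw]
  RT 36: heading 222 -> 186
  -- iteration 5/10 --
  FD 11: (3.539,-33.669) -> (-7.401,-34.819) [heading=186, draw]
  RT 36: heading 186 -> 150
  -- iteration 6/10 --
  FD 11: (-7.401,-34.819) -> (-16.927,-29.319) [heading=150, draw]
  RT 36: heading 150 -> 114
  -- iteration 7/10 --
  FD 11: (-16.927,-29.319) -> (-21.401,-19.27) [heading=114, draw]
  RT 36: heading 114 -> 78
  -- iteration 8/10 --
  FD 11: (-21.401,-19.27) -> (-19.114,-8.51) [heading=78, draw]
  RT 36: heading 78 -> 42
  -- iteration 9/10 --
  FD 11: (-19.114,-8.51) -> (-10.94,-1.15) [heading=42, draw]
  RT 36: heading 42 -> 6
  -- iteration 10/10 --
  FD 11: (-10.94,-1.15) -> (0,0) [heading=6, draw]
  RT 36: heading 6 -> 330
]
Final: pos=(0,0), heading=330, 10 segment(s) drawn

Start position: (0, 0)
Final position: (0, 0)
Distance = 0; < 1e-6 -> CLOSED

Answer: yes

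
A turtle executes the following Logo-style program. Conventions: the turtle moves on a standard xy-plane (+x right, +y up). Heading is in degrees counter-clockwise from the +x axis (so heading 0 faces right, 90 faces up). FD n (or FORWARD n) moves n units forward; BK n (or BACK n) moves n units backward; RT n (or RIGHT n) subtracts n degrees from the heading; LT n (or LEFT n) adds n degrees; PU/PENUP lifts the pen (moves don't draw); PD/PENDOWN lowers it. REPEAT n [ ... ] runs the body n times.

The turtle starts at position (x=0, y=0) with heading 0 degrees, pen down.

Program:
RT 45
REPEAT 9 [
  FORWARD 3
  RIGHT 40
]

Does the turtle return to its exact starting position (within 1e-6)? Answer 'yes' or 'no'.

Executing turtle program step by step:
Start: pos=(0,0), heading=0, pen down
RT 45: heading 0 -> 315
REPEAT 9 [
  -- iteration 1/9 --
  FD 3: (0,0) -> (2.121,-2.121) [heading=315, draw]
  RT 40: heading 315 -> 275
  -- iteration 2/9 --
  FD 3: (2.121,-2.121) -> (2.383,-5.11) [heading=275, draw]
  RT 40: heading 275 -> 235
  -- iteration 3/9 --
  FD 3: (2.383,-5.11) -> (0.662,-7.567) [heading=235, draw]
  RT 40: heading 235 -> 195
  -- iteration 4/9 --
  FD 3: (0.662,-7.567) -> (-2.236,-8.344) [heading=195, draw]
  RT 40: heading 195 -> 155
  -- iteration 5/9 --
  FD 3: (-2.236,-8.344) -> (-4.955,-7.076) [heading=155, draw]
  RT 40: heading 155 -> 115
  -- iteration 6/9 --
  FD 3: (-4.955,-7.076) -> (-6.222,-4.357) [heading=115, draw]
  RT 40: heading 115 -> 75
  -- iteration 7/9 --
  FD 3: (-6.222,-4.357) -> (-5.446,-1.459) [heading=75, draw]
  RT 40: heading 75 -> 35
  -- iteration 8/9 --
  FD 3: (-5.446,-1.459) -> (-2.989,0.261) [heading=35, draw]
  RT 40: heading 35 -> 355
  -- iteration 9/9 --
  FD 3: (-2.989,0.261) -> (0,0) [heading=355, draw]
  RT 40: heading 355 -> 315
]
Final: pos=(0,0), heading=315, 9 segment(s) drawn

Start position: (0, 0)
Final position: (0, 0)
Distance = 0; < 1e-6 -> CLOSED

Answer: yes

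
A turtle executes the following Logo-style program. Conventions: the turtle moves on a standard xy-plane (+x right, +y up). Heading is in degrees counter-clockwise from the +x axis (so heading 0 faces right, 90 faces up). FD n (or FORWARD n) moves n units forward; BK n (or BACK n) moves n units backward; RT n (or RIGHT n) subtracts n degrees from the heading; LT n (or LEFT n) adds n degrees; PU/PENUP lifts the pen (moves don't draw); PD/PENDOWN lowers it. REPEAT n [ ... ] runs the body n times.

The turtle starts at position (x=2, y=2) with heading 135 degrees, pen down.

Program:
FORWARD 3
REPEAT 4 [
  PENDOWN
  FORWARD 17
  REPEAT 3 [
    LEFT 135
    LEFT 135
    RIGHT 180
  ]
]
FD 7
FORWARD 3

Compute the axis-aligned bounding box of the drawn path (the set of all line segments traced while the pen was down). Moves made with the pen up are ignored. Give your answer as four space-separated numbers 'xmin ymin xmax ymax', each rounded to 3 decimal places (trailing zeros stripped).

Answer: -12.142 2 11.899 28.163

Derivation:
Executing turtle program step by step:
Start: pos=(2,2), heading=135, pen down
FD 3: (2,2) -> (-0.121,4.121) [heading=135, draw]
REPEAT 4 [
  -- iteration 1/4 --
  PD: pen down
  FD 17: (-0.121,4.121) -> (-12.142,16.142) [heading=135, draw]
  REPEAT 3 [
    -- iteration 1/3 --
    LT 135: heading 135 -> 270
    LT 135: heading 270 -> 45
    RT 180: heading 45 -> 225
    -- iteration 2/3 --
    LT 135: heading 225 -> 0
    LT 135: heading 0 -> 135
    RT 180: heading 135 -> 315
    -- iteration 3/3 --
    LT 135: heading 315 -> 90
    LT 135: heading 90 -> 225
    RT 180: heading 225 -> 45
  ]
  -- iteration 2/4 --
  PD: pen down
  FD 17: (-12.142,16.142) -> (-0.121,28.163) [heading=45, draw]
  REPEAT 3 [
    -- iteration 1/3 --
    LT 135: heading 45 -> 180
    LT 135: heading 180 -> 315
    RT 180: heading 315 -> 135
    -- iteration 2/3 --
    LT 135: heading 135 -> 270
    LT 135: heading 270 -> 45
    RT 180: heading 45 -> 225
    -- iteration 3/3 --
    LT 135: heading 225 -> 0
    LT 135: heading 0 -> 135
    RT 180: heading 135 -> 315
  ]
  -- iteration 3/4 --
  PD: pen down
  FD 17: (-0.121,28.163) -> (11.899,16.142) [heading=315, draw]
  REPEAT 3 [
    -- iteration 1/3 --
    LT 135: heading 315 -> 90
    LT 135: heading 90 -> 225
    RT 180: heading 225 -> 45
    -- iteration 2/3 --
    LT 135: heading 45 -> 180
    LT 135: heading 180 -> 315
    RT 180: heading 315 -> 135
    -- iteration 3/3 --
    LT 135: heading 135 -> 270
    LT 135: heading 270 -> 45
    RT 180: heading 45 -> 225
  ]
  -- iteration 4/4 --
  PD: pen down
  FD 17: (11.899,16.142) -> (-0.121,4.121) [heading=225, draw]
  REPEAT 3 [
    -- iteration 1/3 --
    LT 135: heading 225 -> 0
    LT 135: heading 0 -> 135
    RT 180: heading 135 -> 315
    -- iteration 2/3 --
    LT 135: heading 315 -> 90
    LT 135: heading 90 -> 225
    RT 180: heading 225 -> 45
    -- iteration 3/3 --
    LT 135: heading 45 -> 180
    LT 135: heading 180 -> 315
    RT 180: heading 315 -> 135
  ]
]
FD 7: (-0.121,4.121) -> (-5.071,9.071) [heading=135, draw]
FD 3: (-5.071,9.071) -> (-7.192,11.192) [heading=135, draw]
Final: pos=(-7.192,11.192), heading=135, 7 segment(s) drawn

Segment endpoints: x in {-12.142, -7.192, -5.071, -0.121, -0.121, -0.121, 2, 11.899}, y in {2, 4.121, 4.121, 9.071, 11.192, 16.142, 28.163}
xmin=-12.142, ymin=2, xmax=11.899, ymax=28.163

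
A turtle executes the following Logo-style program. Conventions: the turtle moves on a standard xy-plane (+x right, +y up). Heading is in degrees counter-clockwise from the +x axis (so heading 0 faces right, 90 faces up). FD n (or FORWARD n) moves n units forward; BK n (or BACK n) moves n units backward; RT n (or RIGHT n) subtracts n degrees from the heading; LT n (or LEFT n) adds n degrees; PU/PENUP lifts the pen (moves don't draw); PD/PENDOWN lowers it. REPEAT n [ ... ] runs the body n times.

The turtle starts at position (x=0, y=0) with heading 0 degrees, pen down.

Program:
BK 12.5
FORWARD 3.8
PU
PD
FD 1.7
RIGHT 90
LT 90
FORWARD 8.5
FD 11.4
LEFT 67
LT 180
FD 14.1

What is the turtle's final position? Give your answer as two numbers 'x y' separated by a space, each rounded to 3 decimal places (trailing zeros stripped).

Answer: 7.391 -12.979

Derivation:
Executing turtle program step by step:
Start: pos=(0,0), heading=0, pen down
BK 12.5: (0,0) -> (-12.5,0) [heading=0, draw]
FD 3.8: (-12.5,0) -> (-8.7,0) [heading=0, draw]
PU: pen up
PD: pen down
FD 1.7: (-8.7,0) -> (-7,0) [heading=0, draw]
RT 90: heading 0 -> 270
LT 90: heading 270 -> 0
FD 8.5: (-7,0) -> (1.5,0) [heading=0, draw]
FD 11.4: (1.5,0) -> (12.9,0) [heading=0, draw]
LT 67: heading 0 -> 67
LT 180: heading 67 -> 247
FD 14.1: (12.9,0) -> (7.391,-12.979) [heading=247, draw]
Final: pos=(7.391,-12.979), heading=247, 6 segment(s) drawn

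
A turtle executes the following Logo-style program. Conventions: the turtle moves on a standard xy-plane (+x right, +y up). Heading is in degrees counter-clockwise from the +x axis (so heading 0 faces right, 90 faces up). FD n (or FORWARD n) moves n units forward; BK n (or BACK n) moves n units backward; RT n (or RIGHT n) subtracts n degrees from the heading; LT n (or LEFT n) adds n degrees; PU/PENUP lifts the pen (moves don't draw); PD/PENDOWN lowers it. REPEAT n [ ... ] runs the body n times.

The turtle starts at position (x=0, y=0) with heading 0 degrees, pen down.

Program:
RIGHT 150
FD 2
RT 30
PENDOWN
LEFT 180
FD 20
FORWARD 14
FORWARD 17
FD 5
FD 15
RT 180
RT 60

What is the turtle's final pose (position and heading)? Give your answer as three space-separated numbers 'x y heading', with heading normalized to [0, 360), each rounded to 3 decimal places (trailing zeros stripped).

Executing turtle program step by step:
Start: pos=(0,0), heading=0, pen down
RT 150: heading 0 -> 210
FD 2: (0,0) -> (-1.732,-1) [heading=210, draw]
RT 30: heading 210 -> 180
PD: pen down
LT 180: heading 180 -> 0
FD 20: (-1.732,-1) -> (18.268,-1) [heading=0, draw]
FD 14: (18.268,-1) -> (32.268,-1) [heading=0, draw]
FD 17: (32.268,-1) -> (49.268,-1) [heading=0, draw]
FD 5: (49.268,-1) -> (54.268,-1) [heading=0, draw]
FD 15: (54.268,-1) -> (69.268,-1) [heading=0, draw]
RT 180: heading 0 -> 180
RT 60: heading 180 -> 120
Final: pos=(69.268,-1), heading=120, 6 segment(s) drawn

Answer: 69.268 -1 120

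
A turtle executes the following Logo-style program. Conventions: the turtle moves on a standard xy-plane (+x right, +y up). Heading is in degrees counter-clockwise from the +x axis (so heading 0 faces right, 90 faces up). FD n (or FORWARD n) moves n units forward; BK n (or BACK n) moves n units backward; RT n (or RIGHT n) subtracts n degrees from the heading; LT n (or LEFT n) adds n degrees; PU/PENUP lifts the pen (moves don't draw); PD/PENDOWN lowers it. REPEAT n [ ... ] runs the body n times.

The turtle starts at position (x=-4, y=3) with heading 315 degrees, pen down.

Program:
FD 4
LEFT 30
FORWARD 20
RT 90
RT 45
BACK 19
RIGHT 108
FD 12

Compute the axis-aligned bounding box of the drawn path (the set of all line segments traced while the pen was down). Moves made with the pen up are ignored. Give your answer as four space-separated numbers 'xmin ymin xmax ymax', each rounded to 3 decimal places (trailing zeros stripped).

Answer: -4 -5.005 34.601 16.233

Derivation:
Executing turtle program step by step:
Start: pos=(-4,3), heading=315, pen down
FD 4: (-4,3) -> (-1.172,0.172) [heading=315, draw]
LT 30: heading 315 -> 345
FD 20: (-1.172,0.172) -> (18.147,-5.005) [heading=345, draw]
RT 90: heading 345 -> 255
RT 45: heading 255 -> 210
BK 19: (18.147,-5.005) -> (34.601,4.495) [heading=210, draw]
RT 108: heading 210 -> 102
FD 12: (34.601,4.495) -> (32.106,16.233) [heading=102, draw]
Final: pos=(32.106,16.233), heading=102, 4 segment(s) drawn

Segment endpoints: x in {-4, -1.172, 18.147, 32.106, 34.601}, y in {-5.005, 0.172, 3, 4.495, 16.233}
xmin=-4, ymin=-5.005, xmax=34.601, ymax=16.233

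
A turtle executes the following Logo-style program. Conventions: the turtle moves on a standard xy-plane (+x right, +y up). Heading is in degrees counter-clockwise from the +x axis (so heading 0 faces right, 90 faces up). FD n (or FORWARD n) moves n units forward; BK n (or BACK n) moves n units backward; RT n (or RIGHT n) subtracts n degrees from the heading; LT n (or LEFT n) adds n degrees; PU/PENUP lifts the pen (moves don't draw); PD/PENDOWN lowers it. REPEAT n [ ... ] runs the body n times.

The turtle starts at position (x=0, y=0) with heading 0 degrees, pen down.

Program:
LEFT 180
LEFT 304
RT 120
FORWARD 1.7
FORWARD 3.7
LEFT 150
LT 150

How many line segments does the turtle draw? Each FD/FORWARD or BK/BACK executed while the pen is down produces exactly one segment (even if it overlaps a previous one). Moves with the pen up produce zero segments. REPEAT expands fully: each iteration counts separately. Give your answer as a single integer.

Executing turtle program step by step:
Start: pos=(0,0), heading=0, pen down
LT 180: heading 0 -> 180
LT 304: heading 180 -> 124
RT 120: heading 124 -> 4
FD 1.7: (0,0) -> (1.696,0.119) [heading=4, draw]
FD 3.7: (1.696,0.119) -> (5.387,0.377) [heading=4, draw]
LT 150: heading 4 -> 154
LT 150: heading 154 -> 304
Final: pos=(5.387,0.377), heading=304, 2 segment(s) drawn
Segments drawn: 2

Answer: 2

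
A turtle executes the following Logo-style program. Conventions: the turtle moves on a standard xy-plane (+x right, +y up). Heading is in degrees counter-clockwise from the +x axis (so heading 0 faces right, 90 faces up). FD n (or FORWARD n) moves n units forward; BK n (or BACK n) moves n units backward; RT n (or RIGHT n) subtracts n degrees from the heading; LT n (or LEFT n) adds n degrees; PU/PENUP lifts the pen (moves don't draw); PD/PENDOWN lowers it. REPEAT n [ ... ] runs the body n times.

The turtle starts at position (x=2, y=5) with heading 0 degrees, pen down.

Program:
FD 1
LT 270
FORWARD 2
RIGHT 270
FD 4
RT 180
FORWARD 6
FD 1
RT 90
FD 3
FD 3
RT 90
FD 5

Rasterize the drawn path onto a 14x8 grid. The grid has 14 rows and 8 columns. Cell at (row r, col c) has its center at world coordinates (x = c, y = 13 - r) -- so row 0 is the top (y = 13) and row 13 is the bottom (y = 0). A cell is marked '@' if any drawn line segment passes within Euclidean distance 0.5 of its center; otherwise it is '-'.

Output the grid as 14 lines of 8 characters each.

Answer: --------
--------
--------
--------
@@@@@@--
@-------
@-------
@-------
@-@@----
@--@----
@@@@@@@@
--------
--------
--------

Derivation:
Segment 0: (2,5) -> (3,5)
Segment 1: (3,5) -> (3,3)
Segment 2: (3,3) -> (7,3)
Segment 3: (7,3) -> (1,3)
Segment 4: (1,3) -> (0,3)
Segment 5: (0,3) -> (-0,6)
Segment 6: (-0,6) -> (-0,9)
Segment 7: (-0,9) -> (5,9)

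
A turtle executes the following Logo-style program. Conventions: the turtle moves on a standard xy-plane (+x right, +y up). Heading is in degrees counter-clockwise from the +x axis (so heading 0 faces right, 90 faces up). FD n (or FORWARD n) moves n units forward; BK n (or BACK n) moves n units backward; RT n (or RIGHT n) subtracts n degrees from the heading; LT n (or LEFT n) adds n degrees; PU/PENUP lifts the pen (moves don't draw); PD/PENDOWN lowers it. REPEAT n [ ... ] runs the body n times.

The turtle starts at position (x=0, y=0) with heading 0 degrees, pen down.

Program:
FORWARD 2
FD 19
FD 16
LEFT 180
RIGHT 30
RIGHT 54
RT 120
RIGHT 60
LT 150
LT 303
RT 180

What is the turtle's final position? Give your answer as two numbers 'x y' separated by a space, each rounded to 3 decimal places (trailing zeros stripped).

Answer: 37 0

Derivation:
Executing turtle program step by step:
Start: pos=(0,0), heading=0, pen down
FD 2: (0,0) -> (2,0) [heading=0, draw]
FD 19: (2,0) -> (21,0) [heading=0, draw]
FD 16: (21,0) -> (37,0) [heading=0, draw]
LT 180: heading 0 -> 180
RT 30: heading 180 -> 150
RT 54: heading 150 -> 96
RT 120: heading 96 -> 336
RT 60: heading 336 -> 276
LT 150: heading 276 -> 66
LT 303: heading 66 -> 9
RT 180: heading 9 -> 189
Final: pos=(37,0), heading=189, 3 segment(s) drawn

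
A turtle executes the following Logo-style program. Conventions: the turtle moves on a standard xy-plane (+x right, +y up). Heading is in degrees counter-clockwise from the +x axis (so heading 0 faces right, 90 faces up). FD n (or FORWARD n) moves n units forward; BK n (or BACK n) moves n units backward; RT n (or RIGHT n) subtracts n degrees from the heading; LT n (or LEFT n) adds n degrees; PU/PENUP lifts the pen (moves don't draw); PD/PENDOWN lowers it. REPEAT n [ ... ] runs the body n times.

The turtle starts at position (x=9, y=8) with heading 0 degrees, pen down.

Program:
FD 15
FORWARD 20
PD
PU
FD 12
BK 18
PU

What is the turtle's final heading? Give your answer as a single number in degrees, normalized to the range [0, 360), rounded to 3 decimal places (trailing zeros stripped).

Answer: 0

Derivation:
Executing turtle program step by step:
Start: pos=(9,8), heading=0, pen down
FD 15: (9,8) -> (24,8) [heading=0, draw]
FD 20: (24,8) -> (44,8) [heading=0, draw]
PD: pen down
PU: pen up
FD 12: (44,8) -> (56,8) [heading=0, move]
BK 18: (56,8) -> (38,8) [heading=0, move]
PU: pen up
Final: pos=(38,8), heading=0, 2 segment(s) drawn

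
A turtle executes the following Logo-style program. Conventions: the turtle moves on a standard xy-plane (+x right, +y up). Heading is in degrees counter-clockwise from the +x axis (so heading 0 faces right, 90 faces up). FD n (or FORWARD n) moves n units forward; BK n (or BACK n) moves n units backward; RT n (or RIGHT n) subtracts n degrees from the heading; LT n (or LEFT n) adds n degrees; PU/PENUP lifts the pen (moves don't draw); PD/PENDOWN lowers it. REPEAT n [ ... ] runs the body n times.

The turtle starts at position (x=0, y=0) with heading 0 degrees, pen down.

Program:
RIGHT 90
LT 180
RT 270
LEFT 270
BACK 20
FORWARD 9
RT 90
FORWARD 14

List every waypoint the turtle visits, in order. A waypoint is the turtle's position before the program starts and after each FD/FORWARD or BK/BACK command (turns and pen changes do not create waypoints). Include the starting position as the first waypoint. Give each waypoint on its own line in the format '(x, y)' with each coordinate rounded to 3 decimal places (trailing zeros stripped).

Answer: (0, 0)
(0, -20)
(0, -11)
(14, -11)

Derivation:
Executing turtle program step by step:
Start: pos=(0,0), heading=0, pen down
RT 90: heading 0 -> 270
LT 180: heading 270 -> 90
RT 270: heading 90 -> 180
LT 270: heading 180 -> 90
BK 20: (0,0) -> (0,-20) [heading=90, draw]
FD 9: (0,-20) -> (0,-11) [heading=90, draw]
RT 90: heading 90 -> 0
FD 14: (0,-11) -> (14,-11) [heading=0, draw]
Final: pos=(14,-11), heading=0, 3 segment(s) drawn
Waypoints (4 total):
(0, 0)
(0, -20)
(0, -11)
(14, -11)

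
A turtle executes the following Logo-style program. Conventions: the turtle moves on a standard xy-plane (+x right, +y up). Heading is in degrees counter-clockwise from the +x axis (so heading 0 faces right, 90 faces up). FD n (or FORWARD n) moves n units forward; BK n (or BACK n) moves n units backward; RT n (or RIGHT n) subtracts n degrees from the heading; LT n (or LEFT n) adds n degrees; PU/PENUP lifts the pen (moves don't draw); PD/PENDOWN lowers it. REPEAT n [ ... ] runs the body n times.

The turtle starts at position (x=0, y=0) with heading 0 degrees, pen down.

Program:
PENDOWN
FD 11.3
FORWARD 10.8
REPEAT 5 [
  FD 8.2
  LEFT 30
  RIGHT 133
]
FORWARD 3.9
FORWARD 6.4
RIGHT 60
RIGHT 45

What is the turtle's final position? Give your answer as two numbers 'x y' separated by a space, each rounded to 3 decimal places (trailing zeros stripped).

Answer: 21.959 -8.837

Derivation:
Executing turtle program step by step:
Start: pos=(0,0), heading=0, pen down
PD: pen down
FD 11.3: (0,0) -> (11.3,0) [heading=0, draw]
FD 10.8: (11.3,0) -> (22.1,0) [heading=0, draw]
REPEAT 5 [
  -- iteration 1/5 --
  FD 8.2: (22.1,0) -> (30.3,0) [heading=0, draw]
  LT 30: heading 0 -> 30
  RT 133: heading 30 -> 257
  -- iteration 2/5 --
  FD 8.2: (30.3,0) -> (28.455,-7.99) [heading=257, draw]
  LT 30: heading 257 -> 287
  RT 133: heading 287 -> 154
  -- iteration 3/5 --
  FD 8.2: (28.455,-7.99) -> (21.085,-4.395) [heading=154, draw]
  LT 30: heading 154 -> 184
  RT 133: heading 184 -> 51
  -- iteration 4/5 --
  FD 8.2: (21.085,-4.395) -> (26.246,1.977) [heading=51, draw]
  LT 30: heading 51 -> 81
  RT 133: heading 81 -> 308
  -- iteration 5/5 --
  FD 8.2: (26.246,1.977) -> (31.294,-4.484) [heading=308, draw]
  LT 30: heading 308 -> 338
  RT 133: heading 338 -> 205
]
FD 3.9: (31.294,-4.484) -> (27.76,-6.132) [heading=205, draw]
FD 6.4: (27.76,-6.132) -> (21.959,-8.837) [heading=205, draw]
RT 60: heading 205 -> 145
RT 45: heading 145 -> 100
Final: pos=(21.959,-8.837), heading=100, 9 segment(s) drawn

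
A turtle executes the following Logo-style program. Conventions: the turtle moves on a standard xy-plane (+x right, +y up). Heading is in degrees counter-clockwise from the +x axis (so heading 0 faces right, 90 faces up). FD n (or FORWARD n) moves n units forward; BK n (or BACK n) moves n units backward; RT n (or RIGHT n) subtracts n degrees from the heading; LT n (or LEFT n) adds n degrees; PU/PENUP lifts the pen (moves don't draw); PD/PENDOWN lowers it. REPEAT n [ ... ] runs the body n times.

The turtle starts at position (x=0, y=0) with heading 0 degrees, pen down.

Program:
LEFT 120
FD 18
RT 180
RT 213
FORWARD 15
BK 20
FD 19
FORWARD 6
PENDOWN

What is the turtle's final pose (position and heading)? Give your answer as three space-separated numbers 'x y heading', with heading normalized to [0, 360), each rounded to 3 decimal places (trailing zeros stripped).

Executing turtle program step by step:
Start: pos=(0,0), heading=0, pen down
LT 120: heading 0 -> 120
FD 18: (0,0) -> (-9,15.588) [heading=120, draw]
RT 180: heading 120 -> 300
RT 213: heading 300 -> 87
FD 15: (-9,15.588) -> (-8.215,30.568) [heading=87, draw]
BK 20: (-8.215,30.568) -> (-9.262,10.595) [heading=87, draw]
FD 19: (-9.262,10.595) -> (-8.267,29.569) [heading=87, draw]
FD 6: (-8.267,29.569) -> (-7.953,35.561) [heading=87, draw]
PD: pen down
Final: pos=(-7.953,35.561), heading=87, 5 segment(s) drawn

Answer: -7.953 35.561 87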